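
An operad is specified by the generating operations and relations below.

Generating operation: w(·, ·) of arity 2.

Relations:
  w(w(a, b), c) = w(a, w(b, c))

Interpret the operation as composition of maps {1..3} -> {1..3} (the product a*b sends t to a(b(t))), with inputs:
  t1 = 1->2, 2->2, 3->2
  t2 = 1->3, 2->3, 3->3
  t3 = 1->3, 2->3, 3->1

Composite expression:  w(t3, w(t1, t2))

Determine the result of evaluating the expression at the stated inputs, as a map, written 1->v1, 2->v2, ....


w(t1, t2) = 1->2, 2->2, 3->2
w(t3, w(t1, t2)) = 1->3, 2->3, 3->3

1->3, 2->3, 3->3


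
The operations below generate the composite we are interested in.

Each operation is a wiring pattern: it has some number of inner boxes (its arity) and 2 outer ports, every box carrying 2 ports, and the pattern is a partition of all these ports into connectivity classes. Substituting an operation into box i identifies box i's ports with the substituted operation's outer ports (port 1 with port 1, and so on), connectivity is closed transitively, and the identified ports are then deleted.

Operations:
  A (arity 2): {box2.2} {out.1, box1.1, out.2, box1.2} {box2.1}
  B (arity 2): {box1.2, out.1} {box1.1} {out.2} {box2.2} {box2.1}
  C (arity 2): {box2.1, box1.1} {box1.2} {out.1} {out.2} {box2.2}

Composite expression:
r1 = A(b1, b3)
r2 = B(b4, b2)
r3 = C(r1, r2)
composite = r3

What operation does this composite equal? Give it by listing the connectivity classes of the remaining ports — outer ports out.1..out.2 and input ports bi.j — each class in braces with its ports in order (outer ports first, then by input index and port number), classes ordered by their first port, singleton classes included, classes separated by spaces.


{out.1} {out.2} {b1.1, b1.2, b4.2} {b2.1} {b2.2} {b3.1} {b3.2} {b4.1}


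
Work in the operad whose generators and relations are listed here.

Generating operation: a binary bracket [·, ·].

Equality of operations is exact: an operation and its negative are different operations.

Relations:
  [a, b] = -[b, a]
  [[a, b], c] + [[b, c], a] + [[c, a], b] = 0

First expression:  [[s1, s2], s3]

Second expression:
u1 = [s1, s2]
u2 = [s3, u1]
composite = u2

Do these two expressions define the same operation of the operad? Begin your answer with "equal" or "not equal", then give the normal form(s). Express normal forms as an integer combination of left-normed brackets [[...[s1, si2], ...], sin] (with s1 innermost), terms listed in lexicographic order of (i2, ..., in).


not equal; the first gives [[s1, s2], s3] and the second -[[s1, s2], s3]

The first expression, normalized: [[s1, s2], s3]
The second expression, normalized: -[[s1, s2], s3]
They disagree, so not equal.


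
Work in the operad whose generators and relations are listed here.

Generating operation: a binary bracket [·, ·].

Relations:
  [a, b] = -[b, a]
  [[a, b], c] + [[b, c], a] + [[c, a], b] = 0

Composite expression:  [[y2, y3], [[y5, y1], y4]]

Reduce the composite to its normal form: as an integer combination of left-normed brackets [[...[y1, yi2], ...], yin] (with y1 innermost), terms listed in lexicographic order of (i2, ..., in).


[[[[y1, y5], y4], y2], y3] - [[[[y1, y5], y4], y3], y2]

In the tensor algebra, words opening y1 carry the y1-anchored form.
Composite bracket: [[y2, y3], [[y5, y1], y4]]
Full expansion: 16 signed words from ab - ba (2^4 = 16).
Collect the words opening with y1:
  the word y1y5y4y2y3 carries sign +1 and contributes +[[[[y1, y5], y4], y2], y3]
  the word y1y5y4y3y2 carries sign -1 and contributes -[[[[y1, y5], y4], y3], y2]


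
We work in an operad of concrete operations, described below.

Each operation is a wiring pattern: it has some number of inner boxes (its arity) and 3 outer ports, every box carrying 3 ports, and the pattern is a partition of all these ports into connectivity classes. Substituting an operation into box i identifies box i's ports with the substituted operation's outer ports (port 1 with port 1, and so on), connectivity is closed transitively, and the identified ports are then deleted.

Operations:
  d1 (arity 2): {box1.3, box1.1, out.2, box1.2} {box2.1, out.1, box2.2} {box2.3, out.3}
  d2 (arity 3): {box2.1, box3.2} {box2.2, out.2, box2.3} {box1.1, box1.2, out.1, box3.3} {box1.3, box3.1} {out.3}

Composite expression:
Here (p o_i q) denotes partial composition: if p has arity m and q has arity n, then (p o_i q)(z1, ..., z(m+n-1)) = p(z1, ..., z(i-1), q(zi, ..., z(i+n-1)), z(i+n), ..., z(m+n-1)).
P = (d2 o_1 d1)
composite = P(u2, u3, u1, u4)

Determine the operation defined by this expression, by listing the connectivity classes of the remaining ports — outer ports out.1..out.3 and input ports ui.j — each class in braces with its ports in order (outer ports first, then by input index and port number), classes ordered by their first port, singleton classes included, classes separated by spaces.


{out.1, u2.1, u2.2, u2.3, u3.1, u3.2, u4.3} {out.2, u1.2, u1.3} {out.3} {u1.1, u4.2} {u3.3, u4.1}

Treat the ports identified at d2 as solder joints: merge, then drop.
d1 over (u2, u3) gives {out.1, u3.1, u3.2} {out.2, u2.1, u2.2, u2.3} {out.3, u3.3}, out.j being that stage's outer ports
d2 over (u2, u3, u1, u4) gives {out.1, u2.1, u2.2, u2.3, u3.1, u3.2, u4.3} {out.2, u1.2, u1.3} {out.3} {u1.1, u4.2} {u3.3, u4.1}, out.j being that stage's outer ports


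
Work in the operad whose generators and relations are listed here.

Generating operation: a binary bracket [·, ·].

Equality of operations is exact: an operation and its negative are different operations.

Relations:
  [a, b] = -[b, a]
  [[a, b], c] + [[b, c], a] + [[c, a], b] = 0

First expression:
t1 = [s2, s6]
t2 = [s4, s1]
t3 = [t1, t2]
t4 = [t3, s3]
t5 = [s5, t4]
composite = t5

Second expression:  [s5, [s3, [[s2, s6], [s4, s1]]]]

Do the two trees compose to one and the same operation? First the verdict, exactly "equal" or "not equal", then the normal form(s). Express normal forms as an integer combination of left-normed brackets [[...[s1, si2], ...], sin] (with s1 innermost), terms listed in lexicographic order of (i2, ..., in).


not equal; first: -[[[[[s1, s4], s2], s6], s3], s5] + [[[[[s1, s4], s6], s2], s3], s5]; second: [[[[[s1, s4], s2], s6], s3], s5] - [[[[[s1, s4], s6], s2], s3], s5]

The first expression, normalized: -[[[[[s1, s4], s2], s6], s3], s5] + [[[[[s1, s4], s6], s2], s3], s5]
The second expression, normalized: [[[[[s1, s4], s2], s6], s3], s5] - [[[[[s1, s4], s6], s2], s3], s5]
The normal forms differ: not equal.


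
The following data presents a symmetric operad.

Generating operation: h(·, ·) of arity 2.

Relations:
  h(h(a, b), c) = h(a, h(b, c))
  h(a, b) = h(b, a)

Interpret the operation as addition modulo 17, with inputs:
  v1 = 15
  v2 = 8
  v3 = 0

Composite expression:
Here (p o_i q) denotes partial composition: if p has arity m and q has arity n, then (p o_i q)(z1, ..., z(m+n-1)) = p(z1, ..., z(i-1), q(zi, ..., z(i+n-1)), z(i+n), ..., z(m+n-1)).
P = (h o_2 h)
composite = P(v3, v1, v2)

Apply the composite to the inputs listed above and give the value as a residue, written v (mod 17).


6 (mod 17)

h(v1, v2) = 6
h(v3, h(v1, v2)) = 6


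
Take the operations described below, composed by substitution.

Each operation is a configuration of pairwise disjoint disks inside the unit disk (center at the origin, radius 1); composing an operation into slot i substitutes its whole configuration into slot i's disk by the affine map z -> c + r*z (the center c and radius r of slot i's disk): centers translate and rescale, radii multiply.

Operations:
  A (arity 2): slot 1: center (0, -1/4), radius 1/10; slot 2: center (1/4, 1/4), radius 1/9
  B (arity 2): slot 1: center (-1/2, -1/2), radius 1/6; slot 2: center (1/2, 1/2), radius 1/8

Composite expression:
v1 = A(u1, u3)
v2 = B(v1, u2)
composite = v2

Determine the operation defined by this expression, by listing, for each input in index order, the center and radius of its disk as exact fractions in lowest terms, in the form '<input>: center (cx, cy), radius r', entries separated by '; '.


u1: center (-1/2, -13/24), radius 1/60; u2: center (1/2, 1/2), radius 1/8; u3: center (-11/24, -11/24), radius 1/54

Follow each u-input down from B: c' goes to c + r*c', radius to r*r'.
tracing u1 down its 2-map path: center (-1/2, -13/24), radius 1/60
tracing u3 down its 2-map path: center (-11/24, -11/24), radius 1/54
tracing u2 down its 1-map path: center (1/2, 1/2), radius 1/8


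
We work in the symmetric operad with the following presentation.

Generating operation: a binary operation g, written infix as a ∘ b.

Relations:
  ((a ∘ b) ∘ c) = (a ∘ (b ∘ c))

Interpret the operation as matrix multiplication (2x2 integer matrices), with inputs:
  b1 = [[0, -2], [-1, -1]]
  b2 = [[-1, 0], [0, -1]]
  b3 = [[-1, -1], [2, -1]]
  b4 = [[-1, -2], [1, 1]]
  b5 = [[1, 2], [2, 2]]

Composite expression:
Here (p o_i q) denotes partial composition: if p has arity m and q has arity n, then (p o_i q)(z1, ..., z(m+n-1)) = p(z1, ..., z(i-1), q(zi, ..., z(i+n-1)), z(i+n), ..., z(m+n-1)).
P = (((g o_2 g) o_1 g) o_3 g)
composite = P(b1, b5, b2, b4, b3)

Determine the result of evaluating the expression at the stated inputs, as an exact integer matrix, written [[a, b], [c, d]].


(b1 ∘ b5) = [[-4, -4], [-3, -4]]
(b2 ∘ b4) = [[1, 2], [-1, -1]]
((b2 ∘ b4) ∘ b3) = [[3, -3], [-1, 2]]
((b1 ∘ b5) ∘ ((b2 ∘ b4) ∘ b3)) = [[-8, 4], [-5, 1]]

[[-8, 4], [-5, 1]]


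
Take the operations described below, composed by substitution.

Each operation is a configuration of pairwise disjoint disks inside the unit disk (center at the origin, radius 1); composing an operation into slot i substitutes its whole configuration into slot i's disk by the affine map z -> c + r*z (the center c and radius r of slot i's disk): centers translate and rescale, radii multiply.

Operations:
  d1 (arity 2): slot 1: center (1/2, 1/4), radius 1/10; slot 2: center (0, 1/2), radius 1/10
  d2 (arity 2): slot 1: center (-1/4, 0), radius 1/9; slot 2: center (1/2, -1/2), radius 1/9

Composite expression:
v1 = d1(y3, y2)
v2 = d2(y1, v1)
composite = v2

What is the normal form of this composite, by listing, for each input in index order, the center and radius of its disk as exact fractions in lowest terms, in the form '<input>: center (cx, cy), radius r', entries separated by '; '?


y1: center (-1/4, 0), radius 1/9; y2: center (1/2, -4/9), radius 1/90; y3: center (5/9, -17/36), radius 1/90

Nesting under d2 composes maps z -> c + r*z down each y-path.
tracing y1 down its 1-map path: center (-1/4, 0), radius 1/9
tracing y3 down its 2-map path: center (5/9, -17/36), radius 1/90
tracing y2 down its 2-map path: center (1/2, -4/9), radius 1/90


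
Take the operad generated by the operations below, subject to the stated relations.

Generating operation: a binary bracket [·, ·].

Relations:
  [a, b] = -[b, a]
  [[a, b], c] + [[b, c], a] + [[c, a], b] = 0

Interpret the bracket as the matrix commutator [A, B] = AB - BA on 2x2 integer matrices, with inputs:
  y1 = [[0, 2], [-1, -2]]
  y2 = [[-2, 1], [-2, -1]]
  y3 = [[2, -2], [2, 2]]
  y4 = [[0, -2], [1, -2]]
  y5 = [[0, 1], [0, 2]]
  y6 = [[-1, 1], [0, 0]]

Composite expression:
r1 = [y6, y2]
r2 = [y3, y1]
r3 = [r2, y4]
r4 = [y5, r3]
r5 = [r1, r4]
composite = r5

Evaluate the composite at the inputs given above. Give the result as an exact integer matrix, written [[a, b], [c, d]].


[[-48, 96], [48, 48]]


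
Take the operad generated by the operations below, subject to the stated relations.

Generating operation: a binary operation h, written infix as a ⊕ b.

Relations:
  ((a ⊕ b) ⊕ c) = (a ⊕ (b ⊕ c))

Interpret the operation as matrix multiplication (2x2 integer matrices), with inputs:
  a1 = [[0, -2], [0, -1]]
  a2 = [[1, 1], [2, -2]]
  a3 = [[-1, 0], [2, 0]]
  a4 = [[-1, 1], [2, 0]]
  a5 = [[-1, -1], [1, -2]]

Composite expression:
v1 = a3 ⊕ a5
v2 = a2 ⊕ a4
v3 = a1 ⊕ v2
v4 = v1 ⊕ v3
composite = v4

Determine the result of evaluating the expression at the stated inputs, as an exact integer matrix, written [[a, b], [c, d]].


(a3 ⊕ a5) = [[1, 1], [-2, -2]]
(a2 ⊕ a4) = [[1, 1], [-6, 2]]
(a1 ⊕ (a2 ⊕ a4)) = [[12, -4], [6, -2]]
((a3 ⊕ a5) ⊕ (a1 ⊕ (a2 ⊕ a4))) = [[18, -6], [-36, 12]]

[[18, -6], [-36, 12]]


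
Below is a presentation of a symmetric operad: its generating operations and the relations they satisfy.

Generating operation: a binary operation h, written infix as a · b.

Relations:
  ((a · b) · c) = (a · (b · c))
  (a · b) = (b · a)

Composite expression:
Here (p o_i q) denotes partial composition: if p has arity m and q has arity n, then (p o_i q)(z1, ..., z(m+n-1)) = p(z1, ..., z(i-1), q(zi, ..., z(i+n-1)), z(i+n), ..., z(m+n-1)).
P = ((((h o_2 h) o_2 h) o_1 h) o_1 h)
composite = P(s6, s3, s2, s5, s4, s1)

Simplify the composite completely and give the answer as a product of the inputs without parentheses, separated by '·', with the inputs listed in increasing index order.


s1 · s2 · s3 · s4 · s5 · s6

With h associative and commutative, the s-input set is all that matters.
(s6 · s3) reduces to s6 · s3
((s6 · s3) · s2) reduces to s6 · s3 · s2
(s5 · s4) reduces to s5 · s4
((s5 · s4) · s1) reduces to s5 · s4 · s1
(((s6 · s3) · s2) · ((s5 · s4) · s1)) reduces to s6 · s3 · s2 · s5 · s4 · s1
putting the inputs in ascending order: s1 · s2 · s3 · s4 · s5 · s6


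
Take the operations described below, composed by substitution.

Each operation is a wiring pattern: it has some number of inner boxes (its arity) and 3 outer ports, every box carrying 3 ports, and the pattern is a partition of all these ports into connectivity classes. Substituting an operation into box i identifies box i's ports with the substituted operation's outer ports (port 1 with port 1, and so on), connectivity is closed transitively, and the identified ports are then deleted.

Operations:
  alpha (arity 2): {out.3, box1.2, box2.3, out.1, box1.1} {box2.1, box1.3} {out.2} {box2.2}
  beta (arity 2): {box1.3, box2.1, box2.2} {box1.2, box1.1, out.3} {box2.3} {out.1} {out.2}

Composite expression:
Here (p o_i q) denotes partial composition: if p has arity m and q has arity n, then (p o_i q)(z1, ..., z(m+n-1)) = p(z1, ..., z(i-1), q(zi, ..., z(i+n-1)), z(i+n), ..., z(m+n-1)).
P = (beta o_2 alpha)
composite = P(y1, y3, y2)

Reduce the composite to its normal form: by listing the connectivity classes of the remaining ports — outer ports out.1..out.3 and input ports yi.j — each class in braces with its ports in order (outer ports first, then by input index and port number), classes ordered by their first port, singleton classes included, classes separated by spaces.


{out.1} {out.2} {out.3, y1.1, y1.2} {y1.3, y2.3, y3.1, y3.2} {y2.1, y3.3} {y2.2}

Substituting into beta glues patterns; closure does the rest.
the subtree at alpha composes to {out.1, out.3, y2.3, y3.1, y3.2} {out.2} {y2.1, y3.3} {y2.2} on (y3, y2); out.j = own outer ports
the subtree at beta composes to {out.1} {out.2} {out.3, y1.1, y1.2} {y1.3, y2.3, y3.1, y3.2} {y2.1, y3.3} {y2.2} on (y1, y3, y2); out.j = own outer ports


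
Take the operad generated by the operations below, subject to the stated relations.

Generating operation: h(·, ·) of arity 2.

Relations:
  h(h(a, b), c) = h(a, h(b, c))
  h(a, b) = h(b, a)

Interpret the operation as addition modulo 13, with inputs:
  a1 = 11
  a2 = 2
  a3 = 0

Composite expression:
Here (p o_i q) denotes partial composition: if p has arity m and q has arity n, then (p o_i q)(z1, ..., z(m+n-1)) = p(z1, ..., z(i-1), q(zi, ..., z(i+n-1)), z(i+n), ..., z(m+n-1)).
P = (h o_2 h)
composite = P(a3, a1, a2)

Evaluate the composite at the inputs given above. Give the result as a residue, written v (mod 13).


0 (mod 13)

h(a1, a2) = 0
h(a3, h(a1, a2)) = 0


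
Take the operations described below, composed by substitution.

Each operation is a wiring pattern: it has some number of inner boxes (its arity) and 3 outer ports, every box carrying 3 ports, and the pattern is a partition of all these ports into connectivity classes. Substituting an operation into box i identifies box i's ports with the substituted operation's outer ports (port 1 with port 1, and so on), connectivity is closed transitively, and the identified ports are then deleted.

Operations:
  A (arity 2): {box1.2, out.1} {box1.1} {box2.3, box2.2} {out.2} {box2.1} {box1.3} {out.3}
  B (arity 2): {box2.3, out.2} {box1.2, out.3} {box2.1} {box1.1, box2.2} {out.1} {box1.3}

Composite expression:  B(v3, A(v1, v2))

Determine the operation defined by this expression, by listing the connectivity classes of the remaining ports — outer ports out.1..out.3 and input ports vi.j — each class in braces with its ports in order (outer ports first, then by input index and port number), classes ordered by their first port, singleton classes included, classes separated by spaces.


{out.1} {out.2} {out.3, v3.2} {v1.1} {v1.2} {v1.3} {v2.1} {v2.2, v2.3} {v3.1} {v3.3}


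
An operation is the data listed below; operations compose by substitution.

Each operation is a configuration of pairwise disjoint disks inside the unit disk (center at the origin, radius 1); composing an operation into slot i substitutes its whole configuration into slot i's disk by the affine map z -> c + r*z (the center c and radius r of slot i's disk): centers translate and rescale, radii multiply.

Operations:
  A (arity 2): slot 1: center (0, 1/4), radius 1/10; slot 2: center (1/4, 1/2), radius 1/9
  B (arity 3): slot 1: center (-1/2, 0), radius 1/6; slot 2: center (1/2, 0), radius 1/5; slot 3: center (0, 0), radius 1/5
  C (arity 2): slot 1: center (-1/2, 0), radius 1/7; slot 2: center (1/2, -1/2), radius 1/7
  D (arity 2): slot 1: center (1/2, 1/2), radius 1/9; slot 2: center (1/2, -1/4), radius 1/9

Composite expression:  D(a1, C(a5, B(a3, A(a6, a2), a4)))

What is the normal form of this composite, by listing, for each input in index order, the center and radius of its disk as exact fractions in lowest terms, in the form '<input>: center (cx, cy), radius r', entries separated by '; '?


Follow each a-input down from D: c' goes to c + r*c', radius to r*r'.
input a1: applying the 1 nested substitution gives center (1/2, 1/2), radius 1/9
input a5: applying the 2 nested substitutions gives center (4/9, -1/4), radius 1/63
input a3: applying the 3 nested substitutions gives center (23/42, -11/36), radius 1/378
input a6: applying the 4 nested substitutions gives center (71/126, -32/105), radius 1/3150
input a2: applying the 4 nested substitutions gives center (79/140, -383/1260), radius 1/2835
input a4: applying the 3 nested substitutions gives center (5/9, -11/36), radius 1/315

a1: center (1/2, 1/2), radius 1/9; a2: center (79/140, -383/1260), radius 1/2835; a3: center (23/42, -11/36), radius 1/378; a4: center (5/9, -11/36), radius 1/315; a5: center (4/9, -1/4), radius 1/63; a6: center (71/126, -32/105), radius 1/3150


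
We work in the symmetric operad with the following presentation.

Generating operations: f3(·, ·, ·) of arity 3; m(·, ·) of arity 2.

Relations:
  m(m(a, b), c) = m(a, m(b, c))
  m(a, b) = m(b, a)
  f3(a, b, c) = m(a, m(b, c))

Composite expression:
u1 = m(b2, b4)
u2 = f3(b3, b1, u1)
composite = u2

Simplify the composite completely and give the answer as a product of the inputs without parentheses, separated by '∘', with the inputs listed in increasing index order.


b1 ∘ b2 ∘ b3 ∘ b4


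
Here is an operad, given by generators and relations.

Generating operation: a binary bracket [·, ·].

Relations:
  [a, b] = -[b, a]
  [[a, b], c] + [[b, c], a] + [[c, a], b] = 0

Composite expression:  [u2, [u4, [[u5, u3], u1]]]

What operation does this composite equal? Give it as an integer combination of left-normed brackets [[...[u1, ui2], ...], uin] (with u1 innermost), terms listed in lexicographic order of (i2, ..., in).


[[[[u1, u3], u5], u4], u2] - [[[[u1, u5], u3], u4], u2]

A multilinear Lie element is pinned by u1-initial words (u1 innermost).
Composite bracket: [u2, [u4, [[u5, u3], u1]]]
Expanding via [a, b] = ab - ba: 16 signed words (2^4 = 16).
Only words starting with u1 matter:
  from u1u3u5u4u2, sign +1: term +[[[[u1, u3], u5], u4], u2]
  from u1u5u3u4u2, sign -1: term -[[[[u1, u5], u3], u4], u2]


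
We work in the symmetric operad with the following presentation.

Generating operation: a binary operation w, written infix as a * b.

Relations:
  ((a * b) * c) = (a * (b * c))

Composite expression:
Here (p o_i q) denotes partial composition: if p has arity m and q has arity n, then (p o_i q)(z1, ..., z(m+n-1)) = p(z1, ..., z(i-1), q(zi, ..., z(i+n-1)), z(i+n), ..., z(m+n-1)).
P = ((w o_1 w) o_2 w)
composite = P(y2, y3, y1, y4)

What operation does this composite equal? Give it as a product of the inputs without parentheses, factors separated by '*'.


y2 * y3 * y1 * y4

All parenthesizations of w agree; list the y-inputs left to right.
(y3 * y1) flattens to y3 * y1
(y2 * (y3 * y1)) flattens to y2 * y3 * y1
((y2 * (y3 * y1)) * y4) flattens to y2 * y3 * y1 * y4


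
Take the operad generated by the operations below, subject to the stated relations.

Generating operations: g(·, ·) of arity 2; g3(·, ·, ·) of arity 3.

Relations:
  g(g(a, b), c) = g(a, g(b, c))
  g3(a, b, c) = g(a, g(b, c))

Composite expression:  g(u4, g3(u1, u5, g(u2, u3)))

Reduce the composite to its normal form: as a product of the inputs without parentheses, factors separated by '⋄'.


u4 ⋄ u1 ⋄ u5 ⋄ u2 ⋄ u3

Under associativity of g, the answer is the u's in reading order.
g(u2, u3) collapses to u2 ⋄ u3
g3(u1, u5, g(u2, u3)) collapses to u1 ⋄ u5 ⋄ u2 ⋄ u3
g(u4, g3(u1, u5, g(u2, u3))) collapses to u4 ⋄ u1 ⋄ u5 ⋄ u2 ⋄ u3


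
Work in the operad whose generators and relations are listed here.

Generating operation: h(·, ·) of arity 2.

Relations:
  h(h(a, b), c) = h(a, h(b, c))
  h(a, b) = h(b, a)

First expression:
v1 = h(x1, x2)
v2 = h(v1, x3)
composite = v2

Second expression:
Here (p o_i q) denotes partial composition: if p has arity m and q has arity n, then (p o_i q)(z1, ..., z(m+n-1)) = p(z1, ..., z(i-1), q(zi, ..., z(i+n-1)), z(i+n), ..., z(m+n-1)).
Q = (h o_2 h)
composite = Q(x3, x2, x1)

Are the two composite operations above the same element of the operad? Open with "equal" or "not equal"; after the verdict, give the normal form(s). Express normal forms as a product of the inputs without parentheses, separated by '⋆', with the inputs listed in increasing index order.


Normal form of the first expression: x1 ⋆ x2 ⋆ x3
Normal form of the second expression: x1 ⋆ x2 ⋆ x3
The forms coincide; equal.

equal: each reduces to x1 ⋆ x2 ⋆ x3


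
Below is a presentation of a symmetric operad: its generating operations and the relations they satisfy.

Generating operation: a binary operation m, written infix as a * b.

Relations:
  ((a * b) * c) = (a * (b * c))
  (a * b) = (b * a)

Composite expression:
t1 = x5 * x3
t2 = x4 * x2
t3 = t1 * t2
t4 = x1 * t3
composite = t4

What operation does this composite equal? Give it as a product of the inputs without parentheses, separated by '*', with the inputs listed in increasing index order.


x1 * x2 * x3 * x4 * x5

Both nesting and order wash out for m; what remains is which x's occur.
(x5 * x3) reduces to x5 * x3
(x4 * x2) reduces to x4 * x2
((x5 * x3) * (x4 * x2)) reduces to x5 * x3 * x4 * x2
(x1 * ((x5 * x3) * (x4 * x2))) reduces to x1 * x5 * x3 * x4 * x2
rearranged into index order: x1 * x2 * x3 * x4 * x5


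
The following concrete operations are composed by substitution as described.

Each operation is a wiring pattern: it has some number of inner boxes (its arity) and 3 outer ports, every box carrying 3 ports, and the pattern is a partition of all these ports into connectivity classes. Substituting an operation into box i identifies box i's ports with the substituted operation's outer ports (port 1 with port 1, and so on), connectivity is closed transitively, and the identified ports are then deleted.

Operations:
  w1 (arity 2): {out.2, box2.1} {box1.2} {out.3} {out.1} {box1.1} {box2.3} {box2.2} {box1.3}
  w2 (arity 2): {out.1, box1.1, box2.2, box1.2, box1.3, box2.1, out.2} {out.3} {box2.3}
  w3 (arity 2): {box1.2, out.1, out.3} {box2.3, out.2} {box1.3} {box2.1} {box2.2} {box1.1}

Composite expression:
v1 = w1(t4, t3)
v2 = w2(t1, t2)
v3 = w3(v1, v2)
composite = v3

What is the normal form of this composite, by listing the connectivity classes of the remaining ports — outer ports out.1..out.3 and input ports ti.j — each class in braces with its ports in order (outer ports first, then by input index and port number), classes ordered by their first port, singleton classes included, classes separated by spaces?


{out.1, out.3, t3.1} {out.2} {t1.1, t1.2, t1.3, t2.1, t2.2} {t2.3} {t3.2} {t3.3} {t4.1} {t4.2} {t4.3}

Substituting into w3 glues patterns; closure does the rest.
the subtree at w1 composes to {out.1} {out.2, t3.1} {out.3} {t3.2} {t3.3} {t4.1} {t4.2} {t4.3} on (t4, t3); out.j = own outer ports
the subtree at w2 composes to {out.1, out.2, t1.1, t1.2, t1.3, t2.1, t2.2} {out.3} {t2.3} on (t1, t2); out.j = own outer ports
the subtree at w3 composes to {out.1, out.3, t3.1} {out.2} {t1.1, t1.2, t1.3, t2.1, t2.2} {t2.3} {t3.2} {t3.3} {t4.1} {t4.2} {t4.3} on (t4, t3, t1, t2); out.j = own outer ports


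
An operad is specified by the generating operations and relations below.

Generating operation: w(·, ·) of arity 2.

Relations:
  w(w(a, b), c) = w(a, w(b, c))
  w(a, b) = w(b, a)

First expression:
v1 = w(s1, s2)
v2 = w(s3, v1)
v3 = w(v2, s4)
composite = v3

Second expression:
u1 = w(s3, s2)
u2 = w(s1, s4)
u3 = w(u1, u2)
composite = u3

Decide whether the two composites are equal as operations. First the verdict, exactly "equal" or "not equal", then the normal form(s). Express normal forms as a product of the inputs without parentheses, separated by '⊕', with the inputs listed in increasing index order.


equal; both compose to s1 ⊕ s2 ⊕ s3 ⊕ s4

The first composite normalizes to s1 ⊕ s2 ⊕ s3 ⊕ s4
The second composite normalizes to s1 ⊕ s2 ⊕ s3 ⊕ s4
Both agree, so they are equal.


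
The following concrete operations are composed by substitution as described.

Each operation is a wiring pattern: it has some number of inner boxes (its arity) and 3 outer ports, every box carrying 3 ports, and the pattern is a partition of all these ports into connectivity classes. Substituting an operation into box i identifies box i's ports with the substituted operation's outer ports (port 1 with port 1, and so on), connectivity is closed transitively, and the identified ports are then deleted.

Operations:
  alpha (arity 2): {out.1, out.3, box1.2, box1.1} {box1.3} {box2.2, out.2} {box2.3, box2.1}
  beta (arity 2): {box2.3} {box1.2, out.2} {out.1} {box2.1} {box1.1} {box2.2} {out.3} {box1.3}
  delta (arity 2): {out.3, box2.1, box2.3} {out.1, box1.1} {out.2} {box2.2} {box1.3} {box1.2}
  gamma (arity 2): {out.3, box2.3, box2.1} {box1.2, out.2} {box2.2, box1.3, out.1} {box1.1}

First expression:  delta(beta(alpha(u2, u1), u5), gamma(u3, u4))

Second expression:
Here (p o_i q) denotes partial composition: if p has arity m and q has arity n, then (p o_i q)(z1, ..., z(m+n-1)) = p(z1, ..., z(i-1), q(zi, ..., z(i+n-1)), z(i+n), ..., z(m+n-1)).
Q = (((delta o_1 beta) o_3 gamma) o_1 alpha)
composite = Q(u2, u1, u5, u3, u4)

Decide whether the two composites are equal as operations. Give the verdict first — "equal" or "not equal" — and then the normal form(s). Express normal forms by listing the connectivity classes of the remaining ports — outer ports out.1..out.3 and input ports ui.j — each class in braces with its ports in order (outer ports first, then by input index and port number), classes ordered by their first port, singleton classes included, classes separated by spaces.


equal; both compose to {out.1} {out.2} {out.3, u3.3, u4.1, u4.2, u4.3} {u1.1, u1.3} {u1.2} {u2.1, u2.2} {u2.3} {u3.1} {u3.2} {u5.1} {u5.2} {u5.3}

In normal form, the first expression is {out.1} {out.2} {out.3, u3.3, u4.1, u4.2, u4.3} {u1.1, u1.3} {u1.2} {u2.1, u2.2} {u2.3} {u3.1} {u3.2} {u5.1} {u5.2} {u5.3}
In normal form, the second expression is {out.1} {out.2} {out.3, u3.3, u4.1, u4.2, u4.3} {u1.1, u1.3} {u1.2} {u2.1, u2.2} {u2.3} {u3.1} {u3.2} {u5.1} {u5.2} {u5.3}
Same normal form: equal.


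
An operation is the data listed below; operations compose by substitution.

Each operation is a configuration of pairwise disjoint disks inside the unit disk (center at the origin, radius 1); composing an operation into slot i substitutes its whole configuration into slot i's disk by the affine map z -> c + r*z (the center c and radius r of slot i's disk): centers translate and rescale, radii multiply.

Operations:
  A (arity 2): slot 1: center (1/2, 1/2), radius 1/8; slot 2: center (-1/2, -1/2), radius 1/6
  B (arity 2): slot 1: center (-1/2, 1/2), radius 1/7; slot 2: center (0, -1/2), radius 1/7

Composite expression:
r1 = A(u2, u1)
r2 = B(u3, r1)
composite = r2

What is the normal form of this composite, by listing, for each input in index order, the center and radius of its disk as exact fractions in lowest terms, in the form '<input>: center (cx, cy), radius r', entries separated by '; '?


u1: center (-1/14, -4/7), radius 1/42; u2: center (1/14, -3/7), radius 1/56; u3: center (-1/2, 1/2), radius 1/7


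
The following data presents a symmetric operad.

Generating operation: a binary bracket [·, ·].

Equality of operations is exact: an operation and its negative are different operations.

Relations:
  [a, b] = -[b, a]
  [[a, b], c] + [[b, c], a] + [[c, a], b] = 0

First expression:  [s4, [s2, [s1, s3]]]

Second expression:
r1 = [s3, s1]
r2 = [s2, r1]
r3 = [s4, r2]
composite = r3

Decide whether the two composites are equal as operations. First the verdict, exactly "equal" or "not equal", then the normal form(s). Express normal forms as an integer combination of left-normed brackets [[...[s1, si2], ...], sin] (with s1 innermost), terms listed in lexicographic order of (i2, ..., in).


not equal; the first gives [[[s1, s3], s2], s4] and the second -[[[s1, s3], s2], s4]

Reducing the first expression gives [[[s1, s3], s2], s4]
Reducing the second expression gives -[[[s1, s3], s2], s4]
No match — not equal.


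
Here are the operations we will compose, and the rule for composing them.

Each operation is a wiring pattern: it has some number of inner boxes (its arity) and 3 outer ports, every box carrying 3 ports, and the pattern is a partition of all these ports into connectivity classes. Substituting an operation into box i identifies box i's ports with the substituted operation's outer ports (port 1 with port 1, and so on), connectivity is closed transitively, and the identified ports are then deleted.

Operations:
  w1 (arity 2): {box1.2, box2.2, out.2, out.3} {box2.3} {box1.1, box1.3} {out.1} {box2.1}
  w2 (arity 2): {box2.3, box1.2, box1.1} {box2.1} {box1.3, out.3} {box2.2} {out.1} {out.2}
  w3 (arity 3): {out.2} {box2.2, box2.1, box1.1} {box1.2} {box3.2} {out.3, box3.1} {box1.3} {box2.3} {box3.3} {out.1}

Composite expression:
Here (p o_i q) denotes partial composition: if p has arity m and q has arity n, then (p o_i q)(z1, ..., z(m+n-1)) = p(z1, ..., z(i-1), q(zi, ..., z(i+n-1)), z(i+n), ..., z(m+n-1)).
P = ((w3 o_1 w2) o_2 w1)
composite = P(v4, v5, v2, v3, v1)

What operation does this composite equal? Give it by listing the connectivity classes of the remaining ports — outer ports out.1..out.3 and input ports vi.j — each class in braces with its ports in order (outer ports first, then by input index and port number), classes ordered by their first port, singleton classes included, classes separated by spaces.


{out.1} {out.2} {out.3, v1.1} {v1.2} {v1.3} {v2.1} {v2.2, v4.1, v4.2, v5.2} {v2.3} {v3.1, v3.2} {v3.3} {v4.3} {v5.1, v5.3}


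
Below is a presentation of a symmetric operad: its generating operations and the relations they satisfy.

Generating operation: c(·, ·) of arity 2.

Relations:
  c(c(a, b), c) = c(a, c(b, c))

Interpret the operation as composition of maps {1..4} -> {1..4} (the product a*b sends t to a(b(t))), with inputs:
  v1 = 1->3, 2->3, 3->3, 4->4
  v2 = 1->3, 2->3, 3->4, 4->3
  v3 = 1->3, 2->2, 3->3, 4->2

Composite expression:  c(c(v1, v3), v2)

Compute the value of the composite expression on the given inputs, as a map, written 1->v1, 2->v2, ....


1->3, 2->3, 3->3, 4->3

c(v1, v3) = 1->3, 2->3, 3->3, 4->3
c(c(v1, v3), v2) = 1->3, 2->3, 3->3, 4->3


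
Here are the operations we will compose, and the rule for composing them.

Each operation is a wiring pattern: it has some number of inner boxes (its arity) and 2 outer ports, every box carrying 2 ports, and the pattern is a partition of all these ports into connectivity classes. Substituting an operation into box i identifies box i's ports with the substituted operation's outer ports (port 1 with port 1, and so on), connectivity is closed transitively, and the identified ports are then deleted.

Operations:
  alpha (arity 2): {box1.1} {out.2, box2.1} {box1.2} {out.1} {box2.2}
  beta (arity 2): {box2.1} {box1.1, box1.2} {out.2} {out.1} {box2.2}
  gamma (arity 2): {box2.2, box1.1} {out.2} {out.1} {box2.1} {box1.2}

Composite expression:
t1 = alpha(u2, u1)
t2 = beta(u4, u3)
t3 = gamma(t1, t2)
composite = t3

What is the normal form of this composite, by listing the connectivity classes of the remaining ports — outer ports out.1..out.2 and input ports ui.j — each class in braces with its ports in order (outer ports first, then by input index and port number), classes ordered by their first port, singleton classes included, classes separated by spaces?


Treat the ports identified at gamma as solder joints: merge, then drop.
through alpha, on inputs (u2, u1): {out.1} {out.2, u1.1} {u1.2} {u2.1} {u2.2} (out.j = stage outer ports)
through beta, on inputs (u4, u3): {out.1} {out.2} {u3.1} {u3.2} {u4.1, u4.2} (out.j = stage outer ports)
through gamma, on inputs (u2, u1, u4, u3): {out.1} {out.2} {u1.1} {u1.2} {u2.1} {u2.2} {u3.1} {u3.2} {u4.1, u4.2} (out.j = stage outer ports)

{out.1} {out.2} {u1.1} {u1.2} {u2.1} {u2.2} {u3.1} {u3.2} {u4.1, u4.2}


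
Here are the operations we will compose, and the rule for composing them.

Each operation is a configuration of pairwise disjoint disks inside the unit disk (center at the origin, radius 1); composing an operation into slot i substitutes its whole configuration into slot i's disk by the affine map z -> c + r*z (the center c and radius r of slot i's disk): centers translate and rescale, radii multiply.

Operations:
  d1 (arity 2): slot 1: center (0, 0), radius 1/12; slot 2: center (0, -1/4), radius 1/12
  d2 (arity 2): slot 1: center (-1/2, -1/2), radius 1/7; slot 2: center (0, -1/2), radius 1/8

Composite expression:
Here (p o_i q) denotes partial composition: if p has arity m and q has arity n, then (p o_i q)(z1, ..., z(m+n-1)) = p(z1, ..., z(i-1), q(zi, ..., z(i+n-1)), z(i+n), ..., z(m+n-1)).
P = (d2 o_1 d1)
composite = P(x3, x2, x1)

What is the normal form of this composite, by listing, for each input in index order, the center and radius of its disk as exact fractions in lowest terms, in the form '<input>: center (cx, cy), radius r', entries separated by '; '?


x1: center (0, -1/2), radius 1/8; x2: center (-1/2, -15/28), radius 1/84; x3: center (-1/2, -1/2), radius 1/84


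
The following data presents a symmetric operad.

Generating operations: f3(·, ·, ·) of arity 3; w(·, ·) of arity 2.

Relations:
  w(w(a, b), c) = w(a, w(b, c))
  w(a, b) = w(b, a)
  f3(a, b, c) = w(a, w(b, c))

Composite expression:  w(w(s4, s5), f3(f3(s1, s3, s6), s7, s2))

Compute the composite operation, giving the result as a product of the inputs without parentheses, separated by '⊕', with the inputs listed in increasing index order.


With w associative and commutative, the s-input set is all that matters.
w(s4, s5) unparenthesizes to s4 ⊕ s5
f3(s1, s3, s6) unparenthesizes to s1 ⊕ s3 ⊕ s6
f3(f3(s1, s3, s6), s7, s2) unparenthesizes to s1 ⊕ s3 ⊕ s6 ⊕ s7 ⊕ s2
w(w(s4, s5), f3(f3(s1, s3, s6), s7, s2)) unparenthesizes to s4 ⊕ s5 ⊕ s1 ⊕ s3 ⊕ s6 ⊕ s7 ⊕ s2
putting the inputs in ascending order: s1 ⊕ s2 ⊕ s3 ⊕ s4 ⊕ s5 ⊕ s6 ⊕ s7

s1 ⊕ s2 ⊕ s3 ⊕ s4 ⊕ s5 ⊕ s6 ⊕ s7


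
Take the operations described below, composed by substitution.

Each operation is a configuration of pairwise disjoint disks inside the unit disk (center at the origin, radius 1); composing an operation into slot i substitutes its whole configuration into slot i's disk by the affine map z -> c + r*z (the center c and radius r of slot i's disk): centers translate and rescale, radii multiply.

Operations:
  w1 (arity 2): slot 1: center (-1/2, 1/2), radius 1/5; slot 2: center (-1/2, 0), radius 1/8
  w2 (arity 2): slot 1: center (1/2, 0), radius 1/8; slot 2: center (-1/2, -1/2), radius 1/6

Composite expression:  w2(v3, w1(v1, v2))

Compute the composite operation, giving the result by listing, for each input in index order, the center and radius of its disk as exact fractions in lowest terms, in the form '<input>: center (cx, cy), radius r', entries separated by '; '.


v1: center (-7/12, -5/12), radius 1/30; v2: center (-7/12, -1/2), radius 1/48; v3: center (1/2, 0), radius 1/8

Only the slot chain above each v matters under w2; compose those maps.
v3 passes through 1 substitution, ending at center (1/2, 0), radius 1/8
v1 passes through 2 substitutions, ending at center (-7/12, -5/12), radius 1/30
v2 passes through 2 substitutions, ending at center (-7/12, -1/2), radius 1/48


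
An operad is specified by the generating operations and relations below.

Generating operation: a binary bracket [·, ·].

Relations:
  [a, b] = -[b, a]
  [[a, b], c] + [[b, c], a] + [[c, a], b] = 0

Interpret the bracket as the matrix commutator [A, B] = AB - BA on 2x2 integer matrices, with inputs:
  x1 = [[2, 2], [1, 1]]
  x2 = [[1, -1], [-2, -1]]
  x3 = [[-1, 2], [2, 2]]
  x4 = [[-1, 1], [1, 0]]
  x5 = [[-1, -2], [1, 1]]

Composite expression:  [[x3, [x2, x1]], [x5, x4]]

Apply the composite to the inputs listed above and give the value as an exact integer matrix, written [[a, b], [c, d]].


[[-27, -18], [36, 27]]

[x2, x1] = [[3, 5], [-4, -3]]
[x3, [x2, x1]] = [[-18, -27], [0, 18]]
[x5, x4] = [[-3, -4], [1, 3]]
[[x3, [x2, x1]], [x5, x4]] = [[-27, -18], [36, 27]]


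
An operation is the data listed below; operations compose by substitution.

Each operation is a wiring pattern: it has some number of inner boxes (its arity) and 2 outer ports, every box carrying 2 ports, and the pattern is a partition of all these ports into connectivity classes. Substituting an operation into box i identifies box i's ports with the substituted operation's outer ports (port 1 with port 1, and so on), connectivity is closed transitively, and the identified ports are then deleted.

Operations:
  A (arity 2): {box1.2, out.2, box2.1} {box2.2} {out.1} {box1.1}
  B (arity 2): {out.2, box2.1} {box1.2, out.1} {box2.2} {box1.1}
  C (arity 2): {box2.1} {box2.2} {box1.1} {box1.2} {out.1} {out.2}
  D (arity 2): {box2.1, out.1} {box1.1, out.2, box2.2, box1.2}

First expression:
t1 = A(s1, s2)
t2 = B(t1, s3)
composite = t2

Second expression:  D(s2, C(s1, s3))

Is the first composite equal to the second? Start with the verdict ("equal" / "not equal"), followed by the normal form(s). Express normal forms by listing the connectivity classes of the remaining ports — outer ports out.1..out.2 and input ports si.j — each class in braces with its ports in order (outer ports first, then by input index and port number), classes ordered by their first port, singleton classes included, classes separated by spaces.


Normal form of the first expression: {out.1, s1.2, s2.1} {out.2, s3.1} {s1.1} {s2.2} {s3.2}
Normal form of the second expression: {out.1} {out.2, s2.1, s2.2} {s1.1} {s1.2} {s3.1} {s3.2}
The normal forms differ: not equal.

not equal — first {out.1, s1.2, s2.1} {out.2, s3.1} {s1.1} {s2.2} {s3.2}, second {out.1} {out.2, s2.1, s2.2} {s1.1} {s1.2} {s3.1} {s3.2}


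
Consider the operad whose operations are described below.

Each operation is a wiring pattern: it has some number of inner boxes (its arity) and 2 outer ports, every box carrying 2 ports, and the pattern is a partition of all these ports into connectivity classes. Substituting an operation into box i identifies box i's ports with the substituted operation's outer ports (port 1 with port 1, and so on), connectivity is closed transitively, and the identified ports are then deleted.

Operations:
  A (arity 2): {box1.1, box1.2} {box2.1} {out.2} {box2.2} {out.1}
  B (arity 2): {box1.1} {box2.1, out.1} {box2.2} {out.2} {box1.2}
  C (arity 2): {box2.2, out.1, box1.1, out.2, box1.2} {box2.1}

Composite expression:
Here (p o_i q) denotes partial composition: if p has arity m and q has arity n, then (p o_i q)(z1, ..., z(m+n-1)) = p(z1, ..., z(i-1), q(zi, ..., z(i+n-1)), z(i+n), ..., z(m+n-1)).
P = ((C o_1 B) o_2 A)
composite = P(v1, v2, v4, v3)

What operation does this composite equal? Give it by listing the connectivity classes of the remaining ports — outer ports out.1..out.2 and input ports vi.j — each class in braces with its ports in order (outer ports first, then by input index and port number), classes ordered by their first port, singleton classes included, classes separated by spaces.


{out.1, out.2, v3.2} {v1.1} {v1.2} {v2.1, v2.2} {v3.1} {v4.1} {v4.2}

Substituting into C glues patterns; closure does the rest.
stage A: inputs (v2, v4), connectivity {out.1} {out.2} {v2.1, v2.2} {v4.1} {v4.2}, out.j its boundary
stage B: inputs (v1, v2, v4), connectivity {out.1} {out.2} {v1.1} {v1.2} {v2.1, v2.2} {v4.1} {v4.2}, out.j its boundary
stage C: inputs (v1, v2, v4, v3), connectivity {out.1, out.2, v3.2} {v1.1} {v1.2} {v2.1, v2.2} {v3.1} {v4.1} {v4.2}, out.j its boundary
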